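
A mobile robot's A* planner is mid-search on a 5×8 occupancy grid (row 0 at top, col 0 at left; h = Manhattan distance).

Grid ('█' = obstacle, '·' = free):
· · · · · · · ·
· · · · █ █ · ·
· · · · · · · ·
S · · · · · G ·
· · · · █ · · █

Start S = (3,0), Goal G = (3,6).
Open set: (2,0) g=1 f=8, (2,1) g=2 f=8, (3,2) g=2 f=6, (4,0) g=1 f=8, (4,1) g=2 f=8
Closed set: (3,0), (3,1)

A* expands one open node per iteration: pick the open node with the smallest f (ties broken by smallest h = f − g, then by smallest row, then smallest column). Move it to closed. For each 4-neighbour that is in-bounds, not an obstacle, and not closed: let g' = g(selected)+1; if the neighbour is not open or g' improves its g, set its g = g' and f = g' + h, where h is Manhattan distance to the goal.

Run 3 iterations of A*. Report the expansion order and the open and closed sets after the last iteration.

order=[(3,2) → (3,3) → (3,4)]; open=[(2,0) g=1 f=8, (2,1) g=2 f=8, (2,2) g=3 f=8, (2,3) g=4 f=8, (2,4) g=5 f=8, (3,5) g=5 f=6, (4,0) g=1 f=8, (4,1) g=2 f=8, (4,2) g=3 f=8, (4,3) g=4 f=8]; closed=[(3,0), (3,1), (3,2), (3,3), (3,4)]

step 1: expand (3,2) (f=6, h=4) → closed; open now [(2,0) g=1 f=8, (2,1) g=2 f=8, (2,2) g=3 f=8, (3,3) g=3 f=6, (4,0) g=1 f=8, (4,1) g=2 f=8, (4,2) g=3 f=8]
step 2: expand (3,3) (f=6, h=3) → closed; open now [(2,0) g=1 f=8, (2,1) g=2 f=8, (2,2) g=3 f=8, (2,3) g=4 f=8, (3,4) g=4 f=6, (4,0) g=1 f=8, (4,1) g=2 f=8, (4,2) g=3 f=8, (4,3) g=4 f=8]
step 3: expand (3,4) (f=6, h=2) → closed; open now [(2,0) g=1 f=8, (2,1) g=2 f=8, (2,2) g=3 f=8, (2,3) g=4 f=8, (2,4) g=5 f=8, (3,5) g=5 f=6, (4,0) g=1 f=8, (4,1) g=2 f=8, (4,2) g=3 f=8, (4,3) g=4 f=8]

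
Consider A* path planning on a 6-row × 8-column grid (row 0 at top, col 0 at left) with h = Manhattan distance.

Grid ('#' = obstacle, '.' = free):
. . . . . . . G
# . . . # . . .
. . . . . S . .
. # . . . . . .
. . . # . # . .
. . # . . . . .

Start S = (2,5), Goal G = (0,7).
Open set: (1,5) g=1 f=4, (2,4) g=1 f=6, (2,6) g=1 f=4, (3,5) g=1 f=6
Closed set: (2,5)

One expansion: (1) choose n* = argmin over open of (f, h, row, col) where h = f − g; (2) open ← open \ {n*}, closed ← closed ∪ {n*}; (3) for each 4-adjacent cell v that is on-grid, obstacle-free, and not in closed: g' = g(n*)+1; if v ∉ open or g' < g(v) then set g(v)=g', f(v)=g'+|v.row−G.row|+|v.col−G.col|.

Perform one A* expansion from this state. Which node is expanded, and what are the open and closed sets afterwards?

step 1: expand (1,5) (f=4, h=3) → closed; open now [(0,5) g=2 f=4, (1,6) g=2 f=4, (2,4) g=1 f=6, (2,6) g=1 f=4, (3,5) g=1 f=6]

expanded=(1,5); open=[(0,5) g=2 f=4, (1,6) g=2 f=4, (2,4) g=1 f=6, (2,6) g=1 f=4, (3,5) g=1 f=6]; closed=[(1,5), (2,5)]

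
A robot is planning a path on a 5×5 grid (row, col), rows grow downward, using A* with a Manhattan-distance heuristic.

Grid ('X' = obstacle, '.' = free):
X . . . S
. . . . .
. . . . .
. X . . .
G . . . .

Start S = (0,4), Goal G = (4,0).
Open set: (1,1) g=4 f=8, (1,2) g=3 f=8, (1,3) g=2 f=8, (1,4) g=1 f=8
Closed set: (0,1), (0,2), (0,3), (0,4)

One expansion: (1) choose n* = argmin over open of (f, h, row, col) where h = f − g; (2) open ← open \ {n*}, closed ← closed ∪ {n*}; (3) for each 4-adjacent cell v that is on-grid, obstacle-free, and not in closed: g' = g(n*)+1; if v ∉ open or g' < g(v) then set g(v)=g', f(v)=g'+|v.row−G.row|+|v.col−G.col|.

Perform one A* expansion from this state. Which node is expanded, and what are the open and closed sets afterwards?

expanded=(1,1); open=[(1,0) g=5 f=8, (1,2) g=3 f=8, (1,3) g=2 f=8, (1,4) g=1 f=8, (2,1) g=5 f=8]; closed=[(0,1), (0,2), (0,3), (0,4), (1,1)]

step 1: expand (1,1) (f=8, h=4) → closed; open now [(1,0) g=5 f=8, (1,2) g=3 f=8, (1,3) g=2 f=8, (1,4) g=1 f=8, (2,1) g=5 f=8]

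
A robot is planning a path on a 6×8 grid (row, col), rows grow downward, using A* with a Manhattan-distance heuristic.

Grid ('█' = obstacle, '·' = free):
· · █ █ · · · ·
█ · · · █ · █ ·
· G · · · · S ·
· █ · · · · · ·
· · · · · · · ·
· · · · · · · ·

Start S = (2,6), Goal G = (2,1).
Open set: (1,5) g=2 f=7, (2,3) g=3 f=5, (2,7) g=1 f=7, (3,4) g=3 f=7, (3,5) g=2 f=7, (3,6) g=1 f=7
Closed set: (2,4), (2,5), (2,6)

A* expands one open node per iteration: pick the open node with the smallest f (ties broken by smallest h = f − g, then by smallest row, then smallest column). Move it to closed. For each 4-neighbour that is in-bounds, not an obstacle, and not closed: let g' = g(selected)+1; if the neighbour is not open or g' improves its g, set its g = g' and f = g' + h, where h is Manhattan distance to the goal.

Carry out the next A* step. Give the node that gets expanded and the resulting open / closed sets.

expanded=(2,3); open=[(1,3) g=4 f=7, (1,5) g=2 f=7, (2,2) g=4 f=5, (2,7) g=1 f=7, (3,3) g=4 f=7, (3,4) g=3 f=7, (3,5) g=2 f=7, (3,6) g=1 f=7]; closed=[(2,3), (2,4), (2,5), (2,6)]

step 1: expand (2,3) (f=5, h=2) → closed; open now [(1,3) g=4 f=7, (1,5) g=2 f=7, (2,2) g=4 f=5, (2,7) g=1 f=7, (3,3) g=4 f=7, (3,4) g=3 f=7, (3,5) g=2 f=7, (3,6) g=1 f=7]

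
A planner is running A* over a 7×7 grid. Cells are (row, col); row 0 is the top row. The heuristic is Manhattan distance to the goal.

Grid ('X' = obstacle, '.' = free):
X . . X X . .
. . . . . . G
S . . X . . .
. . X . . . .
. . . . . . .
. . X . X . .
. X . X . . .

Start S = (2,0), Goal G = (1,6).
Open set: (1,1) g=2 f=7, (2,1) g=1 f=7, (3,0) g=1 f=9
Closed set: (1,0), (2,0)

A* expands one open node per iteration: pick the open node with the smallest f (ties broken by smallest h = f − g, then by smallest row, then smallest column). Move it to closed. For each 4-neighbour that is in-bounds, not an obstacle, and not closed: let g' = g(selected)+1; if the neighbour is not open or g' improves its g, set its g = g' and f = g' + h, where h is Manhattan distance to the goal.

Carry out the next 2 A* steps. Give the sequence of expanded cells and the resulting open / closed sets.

order=[(1,1) → (1,2)]; open=[(0,1) g=3 f=9, (0,2) g=4 f=9, (1,3) g=4 f=7, (2,1) g=1 f=7, (2,2) g=4 f=9, (3,0) g=1 f=9]; closed=[(1,0), (1,1), (1,2), (2,0)]

step 1: expand (1,1) (f=7, h=5) → closed; open now [(0,1) g=3 f=9, (1,2) g=3 f=7, (2,1) g=1 f=7, (3,0) g=1 f=9]
step 2: expand (1,2) (f=7, h=4) → closed; open now [(0,1) g=3 f=9, (0,2) g=4 f=9, (1,3) g=4 f=7, (2,1) g=1 f=7, (2,2) g=4 f=9, (3,0) g=1 f=9]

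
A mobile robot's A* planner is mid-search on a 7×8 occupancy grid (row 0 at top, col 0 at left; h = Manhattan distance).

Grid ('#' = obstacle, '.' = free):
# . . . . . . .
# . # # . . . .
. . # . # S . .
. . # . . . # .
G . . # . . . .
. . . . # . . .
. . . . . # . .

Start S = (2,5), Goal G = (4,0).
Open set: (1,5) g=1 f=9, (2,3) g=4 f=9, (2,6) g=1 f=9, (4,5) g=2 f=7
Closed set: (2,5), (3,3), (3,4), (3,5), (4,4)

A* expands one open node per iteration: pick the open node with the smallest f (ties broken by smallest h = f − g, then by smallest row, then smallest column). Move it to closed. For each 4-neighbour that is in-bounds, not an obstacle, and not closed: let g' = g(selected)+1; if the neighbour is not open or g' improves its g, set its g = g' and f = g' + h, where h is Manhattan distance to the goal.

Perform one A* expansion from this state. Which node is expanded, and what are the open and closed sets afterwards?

step 1: expand (4,5) (f=7, h=5) → closed; open now [(1,5) g=1 f=9, (2,3) g=4 f=9, (2,6) g=1 f=9, (4,6) g=3 f=9, (5,5) g=3 f=9]

expanded=(4,5); open=[(1,5) g=1 f=9, (2,3) g=4 f=9, (2,6) g=1 f=9, (4,6) g=3 f=9, (5,5) g=3 f=9]; closed=[(2,5), (3,3), (3,4), (3,5), (4,4), (4,5)]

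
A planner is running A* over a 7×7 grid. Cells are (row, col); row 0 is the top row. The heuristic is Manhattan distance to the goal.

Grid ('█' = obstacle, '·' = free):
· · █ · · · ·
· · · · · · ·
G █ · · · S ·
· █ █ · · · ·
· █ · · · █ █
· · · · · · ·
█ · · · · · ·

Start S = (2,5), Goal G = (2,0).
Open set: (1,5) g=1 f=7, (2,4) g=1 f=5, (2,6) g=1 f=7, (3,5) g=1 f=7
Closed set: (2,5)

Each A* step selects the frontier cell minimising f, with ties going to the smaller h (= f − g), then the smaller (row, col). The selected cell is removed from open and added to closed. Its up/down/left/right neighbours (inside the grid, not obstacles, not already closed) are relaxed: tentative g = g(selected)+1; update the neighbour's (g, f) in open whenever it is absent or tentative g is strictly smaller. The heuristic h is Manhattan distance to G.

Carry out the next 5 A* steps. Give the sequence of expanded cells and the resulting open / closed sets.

step 1: expand (2,4) (f=5, h=4) → closed; open now [(1,4) g=2 f=7, (1,5) g=1 f=7, (2,3) g=2 f=5, (2,6) g=1 f=7, (3,4) g=2 f=7, (3,5) g=1 f=7]
step 2: expand (2,3) (f=5, h=3) → closed; open now [(1,3) g=3 f=7, (1,4) g=2 f=7, (1,5) g=1 f=7, (2,2) g=3 f=5, (2,6) g=1 f=7, (3,3) g=3 f=7, (3,4) g=2 f=7, (3,5) g=1 f=7]
step 3: expand (2,2) (f=5, h=2) → closed; open now [(1,2) g=4 f=7, (1,3) g=3 f=7, (1,4) g=2 f=7, (1,5) g=1 f=7, (2,6) g=1 f=7, (3,3) g=3 f=7, (3,4) g=2 f=7, (3,5) g=1 f=7]
step 4: expand (1,2) (f=7, h=3) → closed; open now [(1,1) g=5 f=7, (1,3) g=3 f=7, (1,4) g=2 f=7, (1,5) g=1 f=7, (2,6) g=1 f=7, (3,3) g=3 f=7, (3,4) g=2 f=7, (3,5) g=1 f=7]
step 5: expand (1,1) (f=7, h=2) → closed; open now [(0,1) g=6 f=9, (1,0) g=6 f=7, (1,3) g=3 f=7, (1,4) g=2 f=7, (1,5) g=1 f=7, (2,6) g=1 f=7, (3,3) g=3 f=7, (3,4) g=2 f=7, (3,5) g=1 f=7]

order=[(2,4) → (2,3) → (2,2) → (1,2) → (1,1)]; open=[(0,1) g=6 f=9, (1,0) g=6 f=7, (1,3) g=3 f=7, (1,4) g=2 f=7, (1,5) g=1 f=7, (2,6) g=1 f=7, (3,3) g=3 f=7, (3,4) g=2 f=7, (3,5) g=1 f=7]; closed=[(1,1), (1,2), (2,2), (2,3), (2,4), (2,5)]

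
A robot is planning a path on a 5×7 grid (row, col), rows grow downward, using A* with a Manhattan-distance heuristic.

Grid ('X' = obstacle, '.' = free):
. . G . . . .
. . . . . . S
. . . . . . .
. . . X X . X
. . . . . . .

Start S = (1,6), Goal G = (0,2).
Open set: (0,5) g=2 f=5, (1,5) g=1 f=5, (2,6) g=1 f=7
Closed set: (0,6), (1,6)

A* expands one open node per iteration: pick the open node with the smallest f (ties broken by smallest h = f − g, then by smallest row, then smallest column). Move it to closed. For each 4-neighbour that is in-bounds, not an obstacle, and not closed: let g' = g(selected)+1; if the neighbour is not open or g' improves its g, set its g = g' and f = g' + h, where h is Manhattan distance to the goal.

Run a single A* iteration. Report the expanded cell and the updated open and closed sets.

step 1: expand (0,5) (f=5, h=3) → closed; open now [(0,4) g=3 f=5, (1,5) g=1 f=5, (2,6) g=1 f=7]

expanded=(0,5); open=[(0,4) g=3 f=5, (1,5) g=1 f=5, (2,6) g=1 f=7]; closed=[(0,5), (0,6), (1,6)]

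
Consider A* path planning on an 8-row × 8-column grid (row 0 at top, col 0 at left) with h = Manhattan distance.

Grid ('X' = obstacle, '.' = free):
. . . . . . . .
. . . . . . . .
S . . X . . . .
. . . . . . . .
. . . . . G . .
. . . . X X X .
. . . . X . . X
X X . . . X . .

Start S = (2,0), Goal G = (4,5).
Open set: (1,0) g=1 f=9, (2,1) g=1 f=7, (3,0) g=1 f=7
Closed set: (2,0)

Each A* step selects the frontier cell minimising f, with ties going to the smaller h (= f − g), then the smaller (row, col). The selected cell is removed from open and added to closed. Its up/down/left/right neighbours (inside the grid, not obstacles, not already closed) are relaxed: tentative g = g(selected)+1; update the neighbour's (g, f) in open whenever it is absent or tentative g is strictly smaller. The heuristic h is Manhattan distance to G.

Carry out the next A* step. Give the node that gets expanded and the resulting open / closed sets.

expanded=(2,1); open=[(1,0) g=1 f=9, (1,1) g=2 f=9, (2,2) g=2 f=7, (3,0) g=1 f=7, (3,1) g=2 f=7]; closed=[(2,0), (2,1)]

step 1: expand (2,1) (f=7, h=6) → closed; open now [(1,0) g=1 f=9, (1,1) g=2 f=9, (2,2) g=2 f=7, (3,0) g=1 f=7, (3,1) g=2 f=7]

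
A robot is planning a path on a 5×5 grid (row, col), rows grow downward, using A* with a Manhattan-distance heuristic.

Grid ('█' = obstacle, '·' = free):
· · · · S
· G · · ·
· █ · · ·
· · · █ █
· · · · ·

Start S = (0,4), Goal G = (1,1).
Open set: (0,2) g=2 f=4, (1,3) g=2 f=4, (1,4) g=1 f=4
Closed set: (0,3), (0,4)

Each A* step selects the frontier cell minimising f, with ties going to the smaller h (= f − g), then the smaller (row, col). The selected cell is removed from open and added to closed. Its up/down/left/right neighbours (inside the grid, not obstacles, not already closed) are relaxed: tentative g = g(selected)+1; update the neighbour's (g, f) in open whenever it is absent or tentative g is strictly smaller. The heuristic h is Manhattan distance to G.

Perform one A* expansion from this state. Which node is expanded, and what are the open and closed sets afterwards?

expanded=(0,2); open=[(0,1) g=3 f=4, (1,2) g=3 f=4, (1,3) g=2 f=4, (1,4) g=1 f=4]; closed=[(0,2), (0,3), (0,4)]

step 1: expand (0,2) (f=4, h=2) → closed; open now [(0,1) g=3 f=4, (1,2) g=3 f=4, (1,3) g=2 f=4, (1,4) g=1 f=4]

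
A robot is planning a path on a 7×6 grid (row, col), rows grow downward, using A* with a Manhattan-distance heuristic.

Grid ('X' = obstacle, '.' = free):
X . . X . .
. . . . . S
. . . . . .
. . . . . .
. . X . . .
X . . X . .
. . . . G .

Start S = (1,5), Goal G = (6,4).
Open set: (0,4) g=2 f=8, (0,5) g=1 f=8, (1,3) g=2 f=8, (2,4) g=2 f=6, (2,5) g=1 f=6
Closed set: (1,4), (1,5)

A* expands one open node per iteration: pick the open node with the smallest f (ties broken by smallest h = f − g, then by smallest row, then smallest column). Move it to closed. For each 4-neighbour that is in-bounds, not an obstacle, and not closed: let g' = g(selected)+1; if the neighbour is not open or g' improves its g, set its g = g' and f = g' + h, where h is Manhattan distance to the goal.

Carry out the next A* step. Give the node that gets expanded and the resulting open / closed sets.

step 1: expand (2,4) (f=6, h=4) → closed; open now [(0,4) g=2 f=8, (0,5) g=1 f=8, (1,3) g=2 f=8, (2,3) g=3 f=8, (2,5) g=1 f=6, (3,4) g=3 f=6]

expanded=(2,4); open=[(0,4) g=2 f=8, (0,5) g=1 f=8, (1,3) g=2 f=8, (2,3) g=3 f=8, (2,5) g=1 f=6, (3,4) g=3 f=6]; closed=[(1,4), (1,5), (2,4)]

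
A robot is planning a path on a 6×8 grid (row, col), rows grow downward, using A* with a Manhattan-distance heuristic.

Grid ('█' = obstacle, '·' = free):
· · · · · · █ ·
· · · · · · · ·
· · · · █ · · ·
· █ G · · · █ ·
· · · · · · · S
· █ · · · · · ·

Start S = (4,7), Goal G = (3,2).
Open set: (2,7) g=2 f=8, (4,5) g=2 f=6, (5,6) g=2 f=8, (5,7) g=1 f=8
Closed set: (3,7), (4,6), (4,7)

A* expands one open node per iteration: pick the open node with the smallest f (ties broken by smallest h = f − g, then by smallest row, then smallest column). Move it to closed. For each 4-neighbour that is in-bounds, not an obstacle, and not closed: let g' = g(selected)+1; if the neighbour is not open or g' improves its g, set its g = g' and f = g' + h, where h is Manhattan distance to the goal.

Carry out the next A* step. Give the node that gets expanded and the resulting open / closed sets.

expanded=(4,5); open=[(2,7) g=2 f=8, (3,5) g=3 f=6, (4,4) g=3 f=6, (5,5) g=3 f=8, (5,6) g=2 f=8, (5,7) g=1 f=8]; closed=[(3,7), (4,5), (4,6), (4,7)]

step 1: expand (4,5) (f=6, h=4) → closed; open now [(2,7) g=2 f=8, (3,5) g=3 f=6, (4,4) g=3 f=6, (5,5) g=3 f=8, (5,6) g=2 f=8, (5,7) g=1 f=8]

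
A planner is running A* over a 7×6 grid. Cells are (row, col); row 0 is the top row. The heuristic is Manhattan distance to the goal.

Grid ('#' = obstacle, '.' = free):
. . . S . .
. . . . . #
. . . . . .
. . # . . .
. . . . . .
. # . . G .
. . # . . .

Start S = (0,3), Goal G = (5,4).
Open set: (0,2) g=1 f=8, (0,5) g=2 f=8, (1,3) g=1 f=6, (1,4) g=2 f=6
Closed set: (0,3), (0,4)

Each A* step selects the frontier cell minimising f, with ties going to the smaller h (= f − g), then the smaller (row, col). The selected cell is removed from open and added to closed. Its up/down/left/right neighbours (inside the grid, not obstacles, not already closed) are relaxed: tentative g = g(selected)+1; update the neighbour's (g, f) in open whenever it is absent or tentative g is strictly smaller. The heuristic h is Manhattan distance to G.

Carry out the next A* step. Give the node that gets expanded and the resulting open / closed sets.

expanded=(1,4); open=[(0,2) g=1 f=8, (0,5) g=2 f=8, (1,3) g=1 f=6, (2,4) g=3 f=6]; closed=[(0,3), (0,4), (1,4)]

step 1: expand (1,4) (f=6, h=4) → closed; open now [(0,2) g=1 f=8, (0,5) g=2 f=8, (1,3) g=1 f=6, (2,4) g=3 f=6]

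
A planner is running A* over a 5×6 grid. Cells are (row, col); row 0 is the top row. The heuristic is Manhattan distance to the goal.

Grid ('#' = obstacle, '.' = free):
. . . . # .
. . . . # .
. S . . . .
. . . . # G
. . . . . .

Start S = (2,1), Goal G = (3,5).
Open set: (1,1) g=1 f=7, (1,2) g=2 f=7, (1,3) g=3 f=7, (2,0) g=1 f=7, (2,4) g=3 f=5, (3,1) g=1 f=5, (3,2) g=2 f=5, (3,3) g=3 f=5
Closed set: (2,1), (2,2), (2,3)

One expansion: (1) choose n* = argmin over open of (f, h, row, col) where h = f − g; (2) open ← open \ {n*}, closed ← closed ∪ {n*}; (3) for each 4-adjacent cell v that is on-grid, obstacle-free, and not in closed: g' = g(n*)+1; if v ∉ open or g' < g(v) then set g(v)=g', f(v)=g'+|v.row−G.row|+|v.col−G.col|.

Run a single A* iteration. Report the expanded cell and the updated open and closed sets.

expanded=(2,4); open=[(1,1) g=1 f=7, (1,2) g=2 f=7, (1,3) g=3 f=7, (2,0) g=1 f=7, (2,5) g=4 f=5, (3,1) g=1 f=5, (3,2) g=2 f=5, (3,3) g=3 f=5]; closed=[(2,1), (2,2), (2,3), (2,4)]

step 1: expand (2,4) (f=5, h=2) → closed; open now [(1,1) g=1 f=7, (1,2) g=2 f=7, (1,3) g=3 f=7, (2,0) g=1 f=7, (2,5) g=4 f=5, (3,1) g=1 f=5, (3,2) g=2 f=5, (3,3) g=3 f=5]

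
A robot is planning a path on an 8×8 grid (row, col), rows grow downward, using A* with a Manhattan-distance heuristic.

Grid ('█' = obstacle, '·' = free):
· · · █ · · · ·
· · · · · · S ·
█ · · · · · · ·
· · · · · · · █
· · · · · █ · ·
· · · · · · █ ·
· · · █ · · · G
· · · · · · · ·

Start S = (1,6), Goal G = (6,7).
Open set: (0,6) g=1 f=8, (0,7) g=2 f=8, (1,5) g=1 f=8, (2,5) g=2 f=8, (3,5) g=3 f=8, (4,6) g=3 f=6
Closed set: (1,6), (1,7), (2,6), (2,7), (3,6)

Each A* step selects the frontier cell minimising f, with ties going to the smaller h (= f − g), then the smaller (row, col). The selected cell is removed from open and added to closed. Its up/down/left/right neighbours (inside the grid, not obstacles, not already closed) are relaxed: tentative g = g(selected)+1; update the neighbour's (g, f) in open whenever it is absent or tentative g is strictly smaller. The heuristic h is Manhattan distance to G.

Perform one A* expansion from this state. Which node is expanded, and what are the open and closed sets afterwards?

step 1: expand (4,6) (f=6, h=3) → closed; open now [(0,6) g=1 f=8, (0,7) g=2 f=8, (1,5) g=1 f=8, (2,5) g=2 f=8, (3,5) g=3 f=8, (4,7) g=4 f=6]

expanded=(4,6); open=[(0,6) g=1 f=8, (0,7) g=2 f=8, (1,5) g=1 f=8, (2,5) g=2 f=8, (3,5) g=3 f=8, (4,7) g=4 f=6]; closed=[(1,6), (1,7), (2,6), (2,7), (3,6), (4,6)]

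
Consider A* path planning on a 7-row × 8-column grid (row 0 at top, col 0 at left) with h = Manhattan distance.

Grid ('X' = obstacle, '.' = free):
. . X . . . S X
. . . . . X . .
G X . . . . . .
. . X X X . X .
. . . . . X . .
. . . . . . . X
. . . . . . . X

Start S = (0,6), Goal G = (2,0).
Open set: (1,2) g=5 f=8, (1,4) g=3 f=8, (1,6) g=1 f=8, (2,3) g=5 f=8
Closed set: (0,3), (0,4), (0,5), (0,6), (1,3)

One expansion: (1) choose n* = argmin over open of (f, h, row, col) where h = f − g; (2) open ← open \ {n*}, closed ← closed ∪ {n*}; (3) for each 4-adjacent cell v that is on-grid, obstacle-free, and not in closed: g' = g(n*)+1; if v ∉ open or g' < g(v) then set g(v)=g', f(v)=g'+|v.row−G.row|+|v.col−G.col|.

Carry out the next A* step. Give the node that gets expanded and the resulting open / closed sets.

step 1: expand (1,2) (f=8, h=3) → closed; open now [(1,1) g=6 f=8, (1,4) g=3 f=8, (1,6) g=1 f=8, (2,2) g=6 f=8, (2,3) g=5 f=8]

expanded=(1,2); open=[(1,1) g=6 f=8, (1,4) g=3 f=8, (1,6) g=1 f=8, (2,2) g=6 f=8, (2,3) g=5 f=8]; closed=[(0,3), (0,4), (0,5), (0,6), (1,2), (1,3)]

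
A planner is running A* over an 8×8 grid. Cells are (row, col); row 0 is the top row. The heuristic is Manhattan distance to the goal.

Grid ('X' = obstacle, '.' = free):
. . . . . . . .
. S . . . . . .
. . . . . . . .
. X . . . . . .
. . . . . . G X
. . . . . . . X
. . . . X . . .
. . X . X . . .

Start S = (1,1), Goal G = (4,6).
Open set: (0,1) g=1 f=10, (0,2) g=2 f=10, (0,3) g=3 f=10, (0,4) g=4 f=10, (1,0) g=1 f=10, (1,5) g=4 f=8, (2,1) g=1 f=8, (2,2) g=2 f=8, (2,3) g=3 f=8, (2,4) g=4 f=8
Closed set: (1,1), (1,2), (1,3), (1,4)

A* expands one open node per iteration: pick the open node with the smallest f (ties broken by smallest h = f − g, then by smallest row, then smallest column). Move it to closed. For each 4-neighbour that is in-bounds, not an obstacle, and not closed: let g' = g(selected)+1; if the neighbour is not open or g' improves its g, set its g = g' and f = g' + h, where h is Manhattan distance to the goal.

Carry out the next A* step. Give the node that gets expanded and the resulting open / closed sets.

step 1: expand (1,5) (f=8, h=4) → closed; open now [(0,1) g=1 f=10, (0,2) g=2 f=10, (0,3) g=3 f=10, (0,4) g=4 f=10, (0,5) g=5 f=10, (1,0) g=1 f=10, (1,6) g=5 f=8, (2,1) g=1 f=8, (2,2) g=2 f=8, (2,3) g=3 f=8, (2,4) g=4 f=8, (2,5) g=5 f=8]

expanded=(1,5); open=[(0,1) g=1 f=10, (0,2) g=2 f=10, (0,3) g=3 f=10, (0,4) g=4 f=10, (0,5) g=5 f=10, (1,0) g=1 f=10, (1,6) g=5 f=8, (2,1) g=1 f=8, (2,2) g=2 f=8, (2,3) g=3 f=8, (2,4) g=4 f=8, (2,5) g=5 f=8]; closed=[(1,1), (1,2), (1,3), (1,4), (1,5)]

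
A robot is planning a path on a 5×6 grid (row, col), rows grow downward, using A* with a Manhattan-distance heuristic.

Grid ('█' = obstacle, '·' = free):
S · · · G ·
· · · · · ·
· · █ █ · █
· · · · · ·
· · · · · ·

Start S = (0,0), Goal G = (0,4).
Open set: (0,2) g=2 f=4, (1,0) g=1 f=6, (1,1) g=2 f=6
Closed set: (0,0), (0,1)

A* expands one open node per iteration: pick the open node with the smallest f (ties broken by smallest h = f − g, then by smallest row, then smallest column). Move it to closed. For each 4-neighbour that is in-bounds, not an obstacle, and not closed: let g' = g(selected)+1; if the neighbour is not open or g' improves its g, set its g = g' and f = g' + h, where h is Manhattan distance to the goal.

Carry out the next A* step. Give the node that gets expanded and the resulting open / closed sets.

step 1: expand (0,2) (f=4, h=2) → closed; open now [(0,3) g=3 f=4, (1,0) g=1 f=6, (1,1) g=2 f=6, (1,2) g=3 f=6]

expanded=(0,2); open=[(0,3) g=3 f=4, (1,0) g=1 f=6, (1,1) g=2 f=6, (1,2) g=3 f=6]; closed=[(0,0), (0,1), (0,2)]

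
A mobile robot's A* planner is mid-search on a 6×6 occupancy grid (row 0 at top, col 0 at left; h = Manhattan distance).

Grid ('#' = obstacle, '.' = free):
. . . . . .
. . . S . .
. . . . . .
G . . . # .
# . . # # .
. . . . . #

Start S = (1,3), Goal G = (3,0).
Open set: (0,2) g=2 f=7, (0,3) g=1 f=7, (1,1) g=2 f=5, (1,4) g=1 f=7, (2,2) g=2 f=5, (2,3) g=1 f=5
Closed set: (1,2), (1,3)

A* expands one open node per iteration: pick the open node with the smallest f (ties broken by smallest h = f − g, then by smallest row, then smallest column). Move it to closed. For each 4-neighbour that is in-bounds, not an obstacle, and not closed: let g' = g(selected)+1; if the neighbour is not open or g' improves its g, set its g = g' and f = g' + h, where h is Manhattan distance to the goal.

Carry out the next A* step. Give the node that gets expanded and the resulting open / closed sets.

expanded=(1,1); open=[(0,1) g=3 f=7, (0,2) g=2 f=7, (0,3) g=1 f=7, (1,0) g=3 f=5, (1,4) g=1 f=7, (2,1) g=3 f=5, (2,2) g=2 f=5, (2,3) g=1 f=5]; closed=[(1,1), (1,2), (1,3)]

step 1: expand (1,1) (f=5, h=3) → closed; open now [(0,1) g=3 f=7, (0,2) g=2 f=7, (0,3) g=1 f=7, (1,0) g=3 f=5, (1,4) g=1 f=7, (2,1) g=3 f=5, (2,2) g=2 f=5, (2,3) g=1 f=5]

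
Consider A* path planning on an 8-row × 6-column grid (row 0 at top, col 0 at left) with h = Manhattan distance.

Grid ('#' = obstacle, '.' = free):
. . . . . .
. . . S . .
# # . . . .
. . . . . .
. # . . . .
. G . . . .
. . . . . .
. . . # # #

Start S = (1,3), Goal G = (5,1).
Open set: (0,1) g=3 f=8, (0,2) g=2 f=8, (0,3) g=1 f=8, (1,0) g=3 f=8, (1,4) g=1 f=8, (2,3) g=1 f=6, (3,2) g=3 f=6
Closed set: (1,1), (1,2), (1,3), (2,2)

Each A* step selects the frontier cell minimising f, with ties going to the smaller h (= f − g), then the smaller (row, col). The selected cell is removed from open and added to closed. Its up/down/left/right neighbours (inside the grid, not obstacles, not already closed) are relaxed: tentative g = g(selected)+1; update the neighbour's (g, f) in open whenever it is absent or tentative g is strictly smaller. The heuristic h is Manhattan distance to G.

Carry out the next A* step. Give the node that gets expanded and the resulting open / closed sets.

expanded=(3,2); open=[(0,1) g=3 f=8, (0,2) g=2 f=8, (0,3) g=1 f=8, (1,0) g=3 f=8, (1,4) g=1 f=8, (2,3) g=1 f=6, (3,1) g=4 f=6, (3,3) g=4 f=8, (4,2) g=4 f=6]; closed=[(1,1), (1,2), (1,3), (2,2), (3,2)]

step 1: expand (3,2) (f=6, h=3) → closed; open now [(0,1) g=3 f=8, (0,2) g=2 f=8, (0,3) g=1 f=8, (1,0) g=3 f=8, (1,4) g=1 f=8, (2,3) g=1 f=6, (3,1) g=4 f=6, (3,3) g=4 f=8, (4,2) g=4 f=6]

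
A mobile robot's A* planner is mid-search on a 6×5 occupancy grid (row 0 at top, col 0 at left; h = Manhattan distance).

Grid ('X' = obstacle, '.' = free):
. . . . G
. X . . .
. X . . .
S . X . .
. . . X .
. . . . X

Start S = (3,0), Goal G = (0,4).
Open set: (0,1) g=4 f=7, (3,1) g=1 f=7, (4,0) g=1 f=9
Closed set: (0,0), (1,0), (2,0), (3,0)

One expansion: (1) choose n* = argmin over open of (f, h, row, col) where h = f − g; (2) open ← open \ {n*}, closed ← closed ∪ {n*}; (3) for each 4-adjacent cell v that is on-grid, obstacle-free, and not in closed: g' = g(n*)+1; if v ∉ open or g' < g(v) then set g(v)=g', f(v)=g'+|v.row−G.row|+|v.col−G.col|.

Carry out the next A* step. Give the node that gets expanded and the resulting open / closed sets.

step 1: expand (0,1) (f=7, h=3) → closed; open now [(0,2) g=5 f=7, (3,1) g=1 f=7, (4,0) g=1 f=9]

expanded=(0,1); open=[(0,2) g=5 f=7, (3,1) g=1 f=7, (4,0) g=1 f=9]; closed=[(0,0), (0,1), (1,0), (2,0), (3,0)]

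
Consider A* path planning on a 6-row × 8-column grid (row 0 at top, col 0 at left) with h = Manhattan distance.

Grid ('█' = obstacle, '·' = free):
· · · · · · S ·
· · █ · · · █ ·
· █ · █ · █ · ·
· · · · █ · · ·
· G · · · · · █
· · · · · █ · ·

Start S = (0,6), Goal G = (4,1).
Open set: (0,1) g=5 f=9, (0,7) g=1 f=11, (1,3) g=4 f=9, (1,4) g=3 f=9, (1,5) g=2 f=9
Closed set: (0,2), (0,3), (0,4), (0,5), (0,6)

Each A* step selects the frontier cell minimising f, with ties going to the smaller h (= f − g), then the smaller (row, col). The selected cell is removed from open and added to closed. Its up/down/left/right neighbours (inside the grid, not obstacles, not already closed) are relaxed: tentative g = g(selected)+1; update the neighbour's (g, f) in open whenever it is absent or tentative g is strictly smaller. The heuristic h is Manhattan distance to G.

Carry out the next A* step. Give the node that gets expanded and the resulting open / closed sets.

step 1: expand (0,1) (f=9, h=4) → closed; open now [(0,0) g=6 f=11, (0,7) g=1 f=11, (1,1) g=6 f=9, (1,3) g=4 f=9, (1,4) g=3 f=9, (1,5) g=2 f=9]

expanded=(0,1); open=[(0,0) g=6 f=11, (0,7) g=1 f=11, (1,1) g=6 f=9, (1,3) g=4 f=9, (1,4) g=3 f=9, (1,5) g=2 f=9]; closed=[(0,1), (0,2), (0,3), (0,4), (0,5), (0,6)]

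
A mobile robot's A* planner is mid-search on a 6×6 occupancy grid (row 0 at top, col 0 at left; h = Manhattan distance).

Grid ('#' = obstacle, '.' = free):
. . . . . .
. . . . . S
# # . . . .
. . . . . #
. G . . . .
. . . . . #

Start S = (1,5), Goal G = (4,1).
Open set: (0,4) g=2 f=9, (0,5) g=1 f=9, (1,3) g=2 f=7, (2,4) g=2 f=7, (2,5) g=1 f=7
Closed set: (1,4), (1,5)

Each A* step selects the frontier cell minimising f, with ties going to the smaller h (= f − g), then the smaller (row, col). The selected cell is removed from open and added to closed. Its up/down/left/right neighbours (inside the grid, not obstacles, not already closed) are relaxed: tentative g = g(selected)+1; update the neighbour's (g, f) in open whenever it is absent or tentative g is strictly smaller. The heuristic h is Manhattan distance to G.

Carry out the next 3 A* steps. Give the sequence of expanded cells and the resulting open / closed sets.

order=[(1,3) → (1,2) → (1,1)]; open=[(0,1) g=5 f=9, (0,2) g=4 f=9, (0,3) g=3 f=9, (0,4) g=2 f=9, (0,5) g=1 f=9, (1,0) g=5 f=9, (2,2) g=4 f=7, (2,3) g=3 f=7, (2,4) g=2 f=7, (2,5) g=1 f=7]; closed=[(1,1), (1,2), (1,3), (1,4), (1,5)]

step 1: expand (1,3) (f=7, h=5) → closed; open now [(0,3) g=3 f=9, (0,4) g=2 f=9, (0,5) g=1 f=9, (1,2) g=3 f=7, (2,3) g=3 f=7, (2,4) g=2 f=7, (2,5) g=1 f=7]
step 2: expand (1,2) (f=7, h=4) → closed; open now [(0,2) g=4 f=9, (0,3) g=3 f=9, (0,4) g=2 f=9, (0,5) g=1 f=9, (1,1) g=4 f=7, (2,2) g=4 f=7, (2,3) g=3 f=7, (2,4) g=2 f=7, (2,5) g=1 f=7]
step 3: expand (1,1) (f=7, h=3) → closed; open now [(0,1) g=5 f=9, (0,2) g=4 f=9, (0,3) g=3 f=9, (0,4) g=2 f=9, (0,5) g=1 f=9, (1,0) g=5 f=9, (2,2) g=4 f=7, (2,3) g=3 f=7, (2,4) g=2 f=7, (2,5) g=1 f=7]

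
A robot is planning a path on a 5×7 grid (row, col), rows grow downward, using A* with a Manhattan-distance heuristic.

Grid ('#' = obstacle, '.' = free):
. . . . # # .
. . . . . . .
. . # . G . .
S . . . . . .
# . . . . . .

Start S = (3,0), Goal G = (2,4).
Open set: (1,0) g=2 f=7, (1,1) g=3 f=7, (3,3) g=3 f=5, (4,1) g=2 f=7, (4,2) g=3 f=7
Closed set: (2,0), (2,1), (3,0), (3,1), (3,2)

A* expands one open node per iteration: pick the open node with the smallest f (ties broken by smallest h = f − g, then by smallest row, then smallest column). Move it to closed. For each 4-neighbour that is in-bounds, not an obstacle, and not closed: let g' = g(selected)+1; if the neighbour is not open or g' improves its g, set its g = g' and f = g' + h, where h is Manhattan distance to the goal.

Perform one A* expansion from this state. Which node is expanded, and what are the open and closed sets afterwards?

expanded=(3,3); open=[(1,0) g=2 f=7, (1,1) g=3 f=7, (2,3) g=4 f=5, (3,4) g=4 f=5, (4,1) g=2 f=7, (4,2) g=3 f=7, (4,3) g=4 f=7]; closed=[(2,0), (2,1), (3,0), (3,1), (3,2), (3,3)]

step 1: expand (3,3) (f=5, h=2) → closed; open now [(1,0) g=2 f=7, (1,1) g=3 f=7, (2,3) g=4 f=5, (3,4) g=4 f=5, (4,1) g=2 f=7, (4,2) g=3 f=7, (4,3) g=4 f=7]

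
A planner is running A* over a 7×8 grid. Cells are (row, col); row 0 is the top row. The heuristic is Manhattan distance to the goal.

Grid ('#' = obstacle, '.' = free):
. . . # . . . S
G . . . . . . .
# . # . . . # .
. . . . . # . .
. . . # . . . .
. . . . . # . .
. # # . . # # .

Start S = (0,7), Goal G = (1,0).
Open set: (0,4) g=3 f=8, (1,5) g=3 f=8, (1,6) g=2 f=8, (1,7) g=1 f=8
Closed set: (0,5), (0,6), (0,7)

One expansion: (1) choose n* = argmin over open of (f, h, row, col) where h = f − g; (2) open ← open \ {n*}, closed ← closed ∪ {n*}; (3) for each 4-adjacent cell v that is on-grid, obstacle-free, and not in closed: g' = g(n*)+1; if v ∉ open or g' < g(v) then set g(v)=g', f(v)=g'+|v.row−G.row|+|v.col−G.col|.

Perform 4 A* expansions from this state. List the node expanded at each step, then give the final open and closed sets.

order=[(0,4) → (1,4) → (1,3) → (1,2)]; open=[(0,2) g=7 f=10, (1,1) g=7 f=8, (1,5) g=3 f=8, (1,6) g=2 f=8, (1,7) g=1 f=8, (2,3) g=6 f=10, (2,4) g=5 f=10]; closed=[(0,4), (0,5), (0,6), (0,7), (1,2), (1,3), (1,4)]

step 1: expand (0,4) (f=8, h=5) → closed; open now [(1,4) g=4 f=8, (1,5) g=3 f=8, (1,6) g=2 f=8, (1,7) g=1 f=8]
step 2: expand (1,4) (f=8, h=4) → closed; open now [(1,3) g=5 f=8, (1,5) g=3 f=8, (1,6) g=2 f=8, (1,7) g=1 f=8, (2,4) g=5 f=10]
step 3: expand (1,3) (f=8, h=3) → closed; open now [(1,2) g=6 f=8, (1,5) g=3 f=8, (1,6) g=2 f=8, (1,7) g=1 f=8, (2,3) g=6 f=10, (2,4) g=5 f=10]
step 4: expand (1,2) (f=8, h=2) → closed; open now [(0,2) g=7 f=10, (1,1) g=7 f=8, (1,5) g=3 f=8, (1,6) g=2 f=8, (1,7) g=1 f=8, (2,3) g=6 f=10, (2,4) g=5 f=10]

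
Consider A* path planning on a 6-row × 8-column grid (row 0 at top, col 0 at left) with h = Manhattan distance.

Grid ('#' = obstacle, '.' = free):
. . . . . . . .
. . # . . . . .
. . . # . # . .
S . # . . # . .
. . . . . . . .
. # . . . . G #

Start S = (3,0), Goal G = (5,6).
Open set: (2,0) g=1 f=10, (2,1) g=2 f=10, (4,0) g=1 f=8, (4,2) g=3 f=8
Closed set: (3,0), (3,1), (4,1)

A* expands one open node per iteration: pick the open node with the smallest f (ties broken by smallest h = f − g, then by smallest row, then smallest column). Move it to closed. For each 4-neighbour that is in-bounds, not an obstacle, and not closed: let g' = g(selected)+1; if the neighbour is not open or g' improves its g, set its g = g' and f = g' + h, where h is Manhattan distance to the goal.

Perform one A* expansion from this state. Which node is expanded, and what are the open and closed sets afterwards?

expanded=(4,2); open=[(2,0) g=1 f=10, (2,1) g=2 f=10, (4,0) g=1 f=8, (4,3) g=4 f=8, (5,2) g=4 f=8]; closed=[(3,0), (3,1), (4,1), (4,2)]

step 1: expand (4,2) (f=8, h=5) → closed; open now [(2,0) g=1 f=10, (2,1) g=2 f=10, (4,0) g=1 f=8, (4,3) g=4 f=8, (5,2) g=4 f=8]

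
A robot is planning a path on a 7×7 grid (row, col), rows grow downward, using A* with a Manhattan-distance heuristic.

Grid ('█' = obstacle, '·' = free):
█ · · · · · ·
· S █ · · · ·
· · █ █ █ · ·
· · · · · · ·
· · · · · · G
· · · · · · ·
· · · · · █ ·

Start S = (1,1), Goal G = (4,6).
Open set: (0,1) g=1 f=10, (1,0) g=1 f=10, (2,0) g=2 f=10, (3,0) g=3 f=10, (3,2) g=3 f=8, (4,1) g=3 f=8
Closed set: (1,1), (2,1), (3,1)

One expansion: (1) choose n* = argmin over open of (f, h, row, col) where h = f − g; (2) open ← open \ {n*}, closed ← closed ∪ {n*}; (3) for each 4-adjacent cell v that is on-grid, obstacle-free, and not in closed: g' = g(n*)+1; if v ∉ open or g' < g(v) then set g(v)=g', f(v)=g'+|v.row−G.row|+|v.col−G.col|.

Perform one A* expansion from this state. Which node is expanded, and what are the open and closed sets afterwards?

expanded=(3,2); open=[(0,1) g=1 f=10, (1,0) g=1 f=10, (2,0) g=2 f=10, (3,0) g=3 f=10, (3,3) g=4 f=8, (4,1) g=3 f=8, (4,2) g=4 f=8]; closed=[(1,1), (2,1), (3,1), (3,2)]

step 1: expand (3,2) (f=8, h=5) → closed; open now [(0,1) g=1 f=10, (1,0) g=1 f=10, (2,0) g=2 f=10, (3,0) g=3 f=10, (3,3) g=4 f=8, (4,1) g=3 f=8, (4,2) g=4 f=8]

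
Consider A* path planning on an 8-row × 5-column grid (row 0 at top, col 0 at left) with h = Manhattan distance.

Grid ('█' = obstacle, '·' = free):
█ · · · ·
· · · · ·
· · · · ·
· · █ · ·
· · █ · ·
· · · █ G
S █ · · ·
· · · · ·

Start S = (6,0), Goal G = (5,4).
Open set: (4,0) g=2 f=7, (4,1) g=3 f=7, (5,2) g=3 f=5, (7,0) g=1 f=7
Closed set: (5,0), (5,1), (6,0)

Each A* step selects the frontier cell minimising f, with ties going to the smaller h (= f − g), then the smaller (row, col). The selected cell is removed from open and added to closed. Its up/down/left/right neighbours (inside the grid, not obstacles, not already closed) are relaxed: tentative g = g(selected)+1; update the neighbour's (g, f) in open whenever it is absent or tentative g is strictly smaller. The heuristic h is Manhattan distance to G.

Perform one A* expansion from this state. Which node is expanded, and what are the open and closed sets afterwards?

expanded=(5,2); open=[(4,0) g=2 f=7, (4,1) g=3 f=7, (6,2) g=4 f=7, (7,0) g=1 f=7]; closed=[(5,0), (5,1), (5,2), (6,0)]

step 1: expand (5,2) (f=5, h=2) → closed; open now [(4,0) g=2 f=7, (4,1) g=3 f=7, (6,2) g=4 f=7, (7,0) g=1 f=7]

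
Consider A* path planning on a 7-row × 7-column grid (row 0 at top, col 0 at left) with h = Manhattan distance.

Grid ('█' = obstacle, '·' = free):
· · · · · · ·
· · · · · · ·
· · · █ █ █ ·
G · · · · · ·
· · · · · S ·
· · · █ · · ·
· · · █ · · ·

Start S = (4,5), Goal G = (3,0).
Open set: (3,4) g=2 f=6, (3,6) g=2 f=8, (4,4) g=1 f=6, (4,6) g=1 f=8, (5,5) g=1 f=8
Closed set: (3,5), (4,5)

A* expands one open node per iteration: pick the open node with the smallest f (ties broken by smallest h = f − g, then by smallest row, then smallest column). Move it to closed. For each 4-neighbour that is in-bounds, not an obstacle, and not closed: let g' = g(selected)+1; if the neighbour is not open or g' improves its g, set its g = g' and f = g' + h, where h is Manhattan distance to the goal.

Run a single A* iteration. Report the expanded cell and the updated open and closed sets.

step 1: expand (3,4) (f=6, h=4) → closed; open now [(3,3) g=3 f=6, (3,6) g=2 f=8, (4,4) g=1 f=6, (4,6) g=1 f=8, (5,5) g=1 f=8]

expanded=(3,4); open=[(3,3) g=3 f=6, (3,6) g=2 f=8, (4,4) g=1 f=6, (4,6) g=1 f=8, (5,5) g=1 f=8]; closed=[(3,4), (3,5), (4,5)]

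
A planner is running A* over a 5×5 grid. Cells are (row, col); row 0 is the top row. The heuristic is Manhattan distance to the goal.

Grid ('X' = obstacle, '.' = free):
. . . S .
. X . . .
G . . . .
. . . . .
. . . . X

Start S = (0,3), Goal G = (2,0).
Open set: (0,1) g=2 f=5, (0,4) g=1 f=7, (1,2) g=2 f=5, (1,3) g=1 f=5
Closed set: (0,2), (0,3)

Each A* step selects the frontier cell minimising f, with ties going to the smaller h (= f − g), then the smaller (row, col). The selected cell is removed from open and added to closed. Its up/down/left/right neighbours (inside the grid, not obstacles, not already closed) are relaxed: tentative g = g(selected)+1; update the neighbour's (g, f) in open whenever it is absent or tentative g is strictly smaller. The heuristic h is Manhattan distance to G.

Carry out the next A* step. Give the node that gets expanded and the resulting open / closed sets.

step 1: expand (0,1) (f=5, h=3) → closed; open now [(0,0) g=3 f=5, (0,4) g=1 f=7, (1,2) g=2 f=5, (1,3) g=1 f=5]

expanded=(0,1); open=[(0,0) g=3 f=5, (0,4) g=1 f=7, (1,2) g=2 f=5, (1,3) g=1 f=5]; closed=[(0,1), (0,2), (0,3)]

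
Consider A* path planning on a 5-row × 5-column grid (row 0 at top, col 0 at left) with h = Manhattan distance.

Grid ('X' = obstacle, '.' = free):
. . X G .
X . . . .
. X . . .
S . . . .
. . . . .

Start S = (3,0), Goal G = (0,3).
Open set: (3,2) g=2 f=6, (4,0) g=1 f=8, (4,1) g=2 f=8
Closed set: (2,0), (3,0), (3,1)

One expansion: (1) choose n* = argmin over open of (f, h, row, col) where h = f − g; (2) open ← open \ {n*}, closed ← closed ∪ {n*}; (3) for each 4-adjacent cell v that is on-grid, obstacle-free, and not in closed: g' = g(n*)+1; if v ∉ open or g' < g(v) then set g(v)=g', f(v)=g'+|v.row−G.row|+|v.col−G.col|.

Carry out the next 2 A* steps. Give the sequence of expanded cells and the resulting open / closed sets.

step 1: expand (3,2) (f=6, h=4) → closed; open now [(2,2) g=3 f=6, (3,3) g=3 f=6, (4,0) g=1 f=8, (4,1) g=2 f=8, (4,2) g=3 f=8]
step 2: expand (2,2) (f=6, h=3) → closed; open now [(1,2) g=4 f=6, (2,3) g=4 f=6, (3,3) g=3 f=6, (4,0) g=1 f=8, (4,1) g=2 f=8, (4,2) g=3 f=8]

order=[(3,2) → (2,2)]; open=[(1,2) g=4 f=6, (2,3) g=4 f=6, (3,3) g=3 f=6, (4,0) g=1 f=8, (4,1) g=2 f=8, (4,2) g=3 f=8]; closed=[(2,0), (2,2), (3,0), (3,1), (3,2)]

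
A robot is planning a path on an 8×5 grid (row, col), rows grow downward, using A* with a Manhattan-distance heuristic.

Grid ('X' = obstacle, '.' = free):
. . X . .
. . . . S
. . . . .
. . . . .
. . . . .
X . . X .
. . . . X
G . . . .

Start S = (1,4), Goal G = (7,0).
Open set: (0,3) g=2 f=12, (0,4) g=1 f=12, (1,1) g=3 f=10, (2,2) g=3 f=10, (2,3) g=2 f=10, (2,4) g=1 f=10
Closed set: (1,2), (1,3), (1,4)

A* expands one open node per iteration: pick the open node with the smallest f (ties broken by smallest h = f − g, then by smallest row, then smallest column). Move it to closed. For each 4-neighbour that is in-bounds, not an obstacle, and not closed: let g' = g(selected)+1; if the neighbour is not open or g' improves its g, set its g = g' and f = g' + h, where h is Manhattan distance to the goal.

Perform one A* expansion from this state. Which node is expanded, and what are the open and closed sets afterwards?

step 1: expand (1,1) (f=10, h=7) → closed; open now [(0,1) g=4 f=12, (0,3) g=2 f=12, (0,4) g=1 f=12, (1,0) g=4 f=10, (2,1) g=4 f=10, (2,2) g=3 f=10, (2,3) g=2 f=10, (2,4) g=1 f=10]

expanded=(1,1); open=[(0,1) g=4 f=12, (0,3) g=2 f=12, (0,4) g=1 f=12, (1,0) g=4 f=10, (2,1) g=4 f=10, (2,2) g=3 f=10, (2,3) g=2 f=10, (2,4) g=1 f=10]; closed=[(1,1), (1,2), (1,3), (1,4)]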